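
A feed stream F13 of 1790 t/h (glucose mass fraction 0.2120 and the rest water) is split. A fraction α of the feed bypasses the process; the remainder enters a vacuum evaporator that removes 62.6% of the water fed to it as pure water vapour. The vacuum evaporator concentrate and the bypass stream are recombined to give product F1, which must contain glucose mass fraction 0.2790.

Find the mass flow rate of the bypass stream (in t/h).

All 1790×0.212 = 379.48 t/h of glucose reaches F1, so F1 = 379.48/0.279 = 1360.1 t/h and vapour = 429.86 t/h.
The evaporator receives (1−α)·1790 of feed at 0.788 water and removes 0.626 of that water:
0.626×0.788×(1−α)×1790 = 429.86
(1−α) = 429.86/882.99 = 0.4868;  α = 0.5132.
Bypass flow = 0.5132×1790 = 918.59 t/h.

918.6 t/h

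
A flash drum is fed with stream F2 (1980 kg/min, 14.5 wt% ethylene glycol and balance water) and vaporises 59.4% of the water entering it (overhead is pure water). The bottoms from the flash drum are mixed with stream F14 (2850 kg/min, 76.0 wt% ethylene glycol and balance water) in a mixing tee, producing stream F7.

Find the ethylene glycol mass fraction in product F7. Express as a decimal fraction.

0.6414

Vapour removed = 0.594×0.855×1980 = 1005.6 kg/min; concentrate = 974.42 kg/min.
ethylene glycol reaching the mixer = 287.1 (from concentrate) + 2850×0.760 = 2453.1 kg/min.
Product flow = 974.42 + 2850 = 3824.4 kg/min; ethylene glycol fraction = 0.6414.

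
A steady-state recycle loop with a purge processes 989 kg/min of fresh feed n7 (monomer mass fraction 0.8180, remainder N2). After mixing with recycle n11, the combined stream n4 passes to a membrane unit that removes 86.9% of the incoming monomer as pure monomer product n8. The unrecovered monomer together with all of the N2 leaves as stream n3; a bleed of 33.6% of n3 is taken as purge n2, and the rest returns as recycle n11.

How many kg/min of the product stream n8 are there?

monomer in n4: m_A = 989×0.818 + (1−0.336)·(1−0.869)·m_A, so m_A = 809/0.9130 = 886.08 kg/min.
Product n8 = 0.869×886.08 = 770 kg/min.

770 kg/min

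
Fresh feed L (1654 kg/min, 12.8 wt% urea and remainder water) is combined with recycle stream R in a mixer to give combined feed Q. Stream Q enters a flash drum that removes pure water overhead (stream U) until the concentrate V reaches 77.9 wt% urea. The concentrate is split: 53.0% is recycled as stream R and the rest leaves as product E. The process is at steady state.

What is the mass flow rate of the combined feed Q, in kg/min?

Overall urea balance (none leaves overhead): urea in fresh feed = urea in product, i.e. 1654×0.128 = (1−0.530)·V·0.779.
V = 211.71/(0.779×0.470) = 578.24 kg/min.
Recycle R = 0.530×578.24 = 306.47 kg/min.
Combined feed Q = 1654 + 306.47 = 1960.5 kg/min.

1960 kg/min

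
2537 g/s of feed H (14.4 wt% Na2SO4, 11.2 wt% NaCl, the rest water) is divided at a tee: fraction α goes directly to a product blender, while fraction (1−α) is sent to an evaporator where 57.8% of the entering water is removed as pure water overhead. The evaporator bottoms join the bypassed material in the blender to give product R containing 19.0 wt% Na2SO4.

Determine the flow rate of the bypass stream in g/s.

All 2537×0.144 = 365.33 g/s of Na2SO4 reaches R, so R = 365.33/0.190 = 1922.8 g/s and vapour = 614.22 g/s.
The evaporator receives (1−α)·2537 of feed at 0.744 water and removes 0.578 of that water:
0.578×0.744×(1−α)×2537 = 614.22
(1−α) = 614.22/1091 = 0.5630;  α = 0.4370.
Bypass flow = 0.4370×2537 = 1108.7 g/s.

1109 g/s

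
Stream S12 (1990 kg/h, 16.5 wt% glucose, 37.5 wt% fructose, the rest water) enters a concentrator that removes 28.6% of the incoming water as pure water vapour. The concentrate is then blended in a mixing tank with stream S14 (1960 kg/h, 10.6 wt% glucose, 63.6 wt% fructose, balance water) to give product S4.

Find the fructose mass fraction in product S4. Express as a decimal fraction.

Vapour removed = 0.286×0.460×1990 = 261.8 kg/h; concentrate = 1728.2 kg/h.
fructose reaching the mixer = 746.25 (from concentrate) + 1960×0.636 = 1992.8 kg/h.
Product flow = 1728.2 + 1960 = 3688.2 kg/h; fructose fraction = 0.540.

0.540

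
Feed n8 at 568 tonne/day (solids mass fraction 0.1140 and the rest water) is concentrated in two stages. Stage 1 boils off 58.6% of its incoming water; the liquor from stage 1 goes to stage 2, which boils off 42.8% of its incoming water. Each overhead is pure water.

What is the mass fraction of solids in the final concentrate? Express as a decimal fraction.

0.3521

water in feed = 568×0.886 = 503.25 tonne/day.
After stage 1: water left = (1−0.586)×503.25 = 208.34; stream total = 273.1 tonne/day.
After stage 2: water left = (1−0.428)×208.34 = 119.17; final concentrate = 183.93 tonne/day.
solids fraction = 64.752/183.93 = 0.3521.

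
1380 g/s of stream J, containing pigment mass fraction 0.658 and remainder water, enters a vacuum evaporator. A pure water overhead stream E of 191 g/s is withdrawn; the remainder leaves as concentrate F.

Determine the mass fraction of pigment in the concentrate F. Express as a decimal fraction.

pigment is not removed: 1380×0.658 = 908.04 g/s of pigment enters F.
Concentrate = 1380 − 191 = 1189 g/s.
Mass fraction = 908.04/1189 = 0.764.

0.764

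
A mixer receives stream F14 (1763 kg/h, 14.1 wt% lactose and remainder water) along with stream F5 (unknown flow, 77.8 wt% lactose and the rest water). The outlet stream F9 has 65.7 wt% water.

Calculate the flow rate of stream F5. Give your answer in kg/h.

818.7 kg/h

Let F5 be the unknown flow. Total out = 1763 + F5.
water balance: 1514.4 + 0.222·F5 = 0.657·(1763 + F5)
(0.222 − 0.657)·F5 = 0.657×1763 − 1514.4 = -356.13
F5 = -356.13 / -0.435 = 818.68 kg/h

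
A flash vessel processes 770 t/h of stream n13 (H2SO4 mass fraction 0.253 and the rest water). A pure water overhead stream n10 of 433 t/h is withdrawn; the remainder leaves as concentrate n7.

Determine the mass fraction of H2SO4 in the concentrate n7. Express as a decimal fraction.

H2SO4 is not removed: 770×0.253 = 194.81 t/h of H2SO4 enters n7.
Concentrate = 770 − 433 = 337 t/h.
Mass fraction = 194.81/337 = 0.578.

0.578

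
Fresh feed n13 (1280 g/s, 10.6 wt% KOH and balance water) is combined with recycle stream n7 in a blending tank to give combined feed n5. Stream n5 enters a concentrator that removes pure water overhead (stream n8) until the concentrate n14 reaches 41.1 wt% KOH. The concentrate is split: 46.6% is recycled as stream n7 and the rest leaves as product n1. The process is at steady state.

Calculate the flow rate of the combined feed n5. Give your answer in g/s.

Overall KOH balance (none leaves overhead): KOH in fresh feed = KOH in product, i.e. 1280×0.106 = (1−0.466)·n14·0.411.
n14 = 135.68/(0.411×0.534) = 618.21 g/s.
Recycle n7 = 0.466×618.21 = 288.08 g/s.
Combined feed n5 = 1280 + 288.08 = 1568.1 g/s.

1568 g/s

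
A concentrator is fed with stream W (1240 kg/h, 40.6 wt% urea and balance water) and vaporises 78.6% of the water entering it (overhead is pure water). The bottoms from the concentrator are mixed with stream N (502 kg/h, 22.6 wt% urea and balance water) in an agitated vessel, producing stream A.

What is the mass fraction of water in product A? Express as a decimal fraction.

Vapour removed = 0.786×0.594×1240 = 578.94 kg/h; concentrate = 661.06 kg/h.
water reaching the mixer = 157.62 (from concentrate) + 502×0.774 = 546.17 kg/h.
Product flow = 661.06 + 502 = 1163.1 kg/h; water fraction = 0.4696.

0.4696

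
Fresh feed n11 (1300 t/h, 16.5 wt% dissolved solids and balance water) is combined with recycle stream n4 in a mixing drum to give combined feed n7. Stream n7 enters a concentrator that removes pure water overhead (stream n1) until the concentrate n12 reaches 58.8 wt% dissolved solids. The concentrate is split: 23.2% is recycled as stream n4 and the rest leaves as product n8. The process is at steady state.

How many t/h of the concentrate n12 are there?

Overall dissolved solids balance (none leaves overhead): dissolved solids in fresh feed = dissolved solids in product, i.e. 1300×0.165 = (1−0.232)·n12·0.588.
n12 = 214.5/(0.588×0.768) = 474.99 t/h.

475 t/h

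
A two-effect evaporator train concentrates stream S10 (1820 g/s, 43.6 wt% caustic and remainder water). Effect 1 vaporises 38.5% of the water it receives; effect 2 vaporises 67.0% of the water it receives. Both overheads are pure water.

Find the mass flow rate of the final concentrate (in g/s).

1002 g/s

water in feed = 1820×0.564 = 1026.5 g/s.
After stage 1: water left = (1−0.385)×1026.5 = 631.29; stream total = 1424.8 g/s.
After stage 2: water left = (1−0.670)×631.29 = 208.32; final concentrate = 1001.8 g/s.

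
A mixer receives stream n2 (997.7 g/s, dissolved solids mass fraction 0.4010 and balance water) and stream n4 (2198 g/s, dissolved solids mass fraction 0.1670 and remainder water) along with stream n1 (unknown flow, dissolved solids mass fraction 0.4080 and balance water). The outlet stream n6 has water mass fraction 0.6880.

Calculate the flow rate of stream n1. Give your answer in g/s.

2395 g/s

Let n1 be the unknown flow. Total out = 3195.7 + n1.
water balance: 2428.6 + 0.592·n1 = 0.688·(3195.7 + n1)
(0.592 − 0.688)·n1 = 0.688×3195.7 − 2428.6 = -229.91
n1 = -229.91 / -0.096 = 2394.9 g/s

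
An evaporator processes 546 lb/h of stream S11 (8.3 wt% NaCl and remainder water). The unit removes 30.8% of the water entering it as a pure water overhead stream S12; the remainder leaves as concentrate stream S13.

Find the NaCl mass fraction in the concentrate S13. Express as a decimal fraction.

NaCl is not removed: 546×0.083 = 45.318 lb/h of NaCl enters S13.
water entering = 546×0.917 = 500.68 lb/h; overhead removed = 0.308×500.68 = 154.21 lb/h.
Concentrate = 546 − 154.21 = 391.79 lb/h.
Mass fraction = 45.318/391.79 = 0.116.

0.116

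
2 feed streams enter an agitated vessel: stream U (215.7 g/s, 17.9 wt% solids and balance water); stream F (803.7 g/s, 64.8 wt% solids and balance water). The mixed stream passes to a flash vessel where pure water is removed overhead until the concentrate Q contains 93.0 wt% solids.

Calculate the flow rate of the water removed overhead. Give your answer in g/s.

solids entering = 215.7×0.179 + 803.7×0.648 = 559.41 g/s.
All solids reports to Q, so Q = 559.41/0.930 = 601.51 g/s.
Total feed = 1019.4 g/s; overhead = 1019.4 − 601.51 = 417.89 g/s.

417.9 g/s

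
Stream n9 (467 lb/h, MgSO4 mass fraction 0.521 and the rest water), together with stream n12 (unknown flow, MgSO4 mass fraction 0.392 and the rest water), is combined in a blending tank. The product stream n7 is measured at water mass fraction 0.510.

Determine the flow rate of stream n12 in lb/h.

Let n12 be the unknown flow. Total out = 467 + n12.
water balance: 223.69 + 0.608·n12 = 0.510·(467 + n12)
(0.608 − 0.510)·n12 = 0.510×467 − 223.69 = 14.477
n12 = 14.477 / 0.098 = 147.72 lb/h

147.7 lb/h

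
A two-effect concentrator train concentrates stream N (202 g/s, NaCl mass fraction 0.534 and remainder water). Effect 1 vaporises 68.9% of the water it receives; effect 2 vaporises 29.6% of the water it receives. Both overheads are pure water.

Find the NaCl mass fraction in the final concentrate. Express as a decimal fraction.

water in feed = 202×0.466 = 94.132 g/s.
After stage 1: water left = (1−0.689)×94.132 = 29.275; stream total = 137.14 g/s.
After stage 2: water left = (1−0.296)×29.275 = 20.61; final concentrate = 128.48 g/s.
NaCl fraction = 107.87/128.48 = 0.840.

0.840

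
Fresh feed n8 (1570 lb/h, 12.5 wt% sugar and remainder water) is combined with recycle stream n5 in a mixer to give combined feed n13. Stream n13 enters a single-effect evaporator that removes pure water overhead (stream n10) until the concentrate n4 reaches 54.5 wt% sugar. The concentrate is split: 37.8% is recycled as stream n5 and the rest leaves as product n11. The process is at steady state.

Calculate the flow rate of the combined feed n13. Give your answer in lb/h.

1789 lb/h

Overall sugar balance (none leaves overhead): sugar in fresh feed = sugar in product, i.e. 1570×0.125 = (1−0.378)·n4·0.545.
n4 = 196.25/(0.545×0.622) = 578.93 lb/h.
Recycle n5 = 0.378×578.93 = 218.83 lb/h.
Combined feed n13 = 1570 + 218.83 = 1788.8 lb/h.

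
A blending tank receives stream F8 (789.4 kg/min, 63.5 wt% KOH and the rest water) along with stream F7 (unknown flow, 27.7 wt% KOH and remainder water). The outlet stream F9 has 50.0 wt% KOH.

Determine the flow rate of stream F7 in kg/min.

Let F7 be the unknown flow. Total out = 789.4 + F7.
KOH balance: 501.27 + 0.277·F7 = 0.500·(789.4 + F7)
(0.277 − 0.500)·F7 = 0.500×789.4 − 501.27 = -106.57
F7 = -106.57 / -0.223 = 477.89 kg/min

477.9 kg/min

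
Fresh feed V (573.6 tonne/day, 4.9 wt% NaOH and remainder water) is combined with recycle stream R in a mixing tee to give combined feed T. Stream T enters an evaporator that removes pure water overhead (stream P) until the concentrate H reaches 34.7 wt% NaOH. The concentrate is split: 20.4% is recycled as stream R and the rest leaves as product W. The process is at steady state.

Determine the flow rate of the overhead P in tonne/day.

Overall NaOH balance (none leaves overhead): NaOH in fresh feed = NaOH in product, i.e. 573.6×0.049 = (1−0.204)·H·0.347.
H = 28.106/(0.347×0.796) = 101.76 tonne/day.
Recycle R = 0.204×101.76 = 20.758 tonne/day.
Combined feed T = 573.6 + 20.758 = 594.36 tonne/day.
Overhead P = T − H = 594.36 − 101.76 = 492.6 tonne/day.

492.6 tonne/day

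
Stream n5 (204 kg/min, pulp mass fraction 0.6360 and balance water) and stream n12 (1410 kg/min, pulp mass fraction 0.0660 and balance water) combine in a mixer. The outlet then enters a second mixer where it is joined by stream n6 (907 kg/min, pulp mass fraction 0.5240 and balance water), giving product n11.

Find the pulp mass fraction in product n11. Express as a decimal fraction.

0.2769

Overall, product flow = 2521 kg/min.
pulp in = 204×0.636 + 1410×0.066 + 907×0.524 = 698.07 kg/min.
pulp fraction in n11 = 0.2769.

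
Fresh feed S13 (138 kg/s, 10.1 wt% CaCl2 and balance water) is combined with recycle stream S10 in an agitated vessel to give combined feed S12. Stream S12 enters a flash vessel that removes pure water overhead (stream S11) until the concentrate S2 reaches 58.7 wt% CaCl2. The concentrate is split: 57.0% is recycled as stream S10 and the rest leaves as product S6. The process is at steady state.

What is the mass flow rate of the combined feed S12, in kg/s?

Overall CaCl2 balance (none leaves overhead): CaCl2 in fresh feed = CaCl2 in product, i.e. 138×0.101 = (1−0.570)·S2·0.587.
S2 = 13.938/(0.587×0.430) = 55.22 kg/s.
Recycle S10 = 0.570×55.22 = 31.475 kg/s.
Combined feed S12 = 138 + 31.475 = 169.48 kg/s.

169.5 kg/s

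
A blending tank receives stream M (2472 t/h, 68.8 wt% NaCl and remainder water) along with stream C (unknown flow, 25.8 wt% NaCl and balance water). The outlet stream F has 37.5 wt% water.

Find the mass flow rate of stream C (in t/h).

424.3 t/h

Let C be the unknown flow. Total out = 2472 + C.
water balance: 771.26 + 0.742·C = 0.375·(2472 + C)
(0.742 − 0.375)·C = 0.375×2472 − 771.26 = 155.74
C = 155.74 / 0.367 = 424.35 t/h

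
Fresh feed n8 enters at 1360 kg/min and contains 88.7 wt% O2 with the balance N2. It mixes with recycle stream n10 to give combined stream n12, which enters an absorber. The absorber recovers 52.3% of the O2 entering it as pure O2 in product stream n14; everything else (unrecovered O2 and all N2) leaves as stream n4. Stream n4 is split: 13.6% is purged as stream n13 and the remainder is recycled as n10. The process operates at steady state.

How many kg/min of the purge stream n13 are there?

N2 enters only via n8 and leaves only via the purge: 1360×0.113 = 0.136×(N2 in n4), and the absorber passes all N2, so N2 in n12 = N2 in n4 = 1130 kg/min.
O2 in n12: m_A = 1360×0.887 + (1−0.136)·(1−0.523)·m_A, so m_A = 1206.3/0.5879 = 2052 kg/min.
n4 = (1−0.523)×2052 + 1130 = 2108.8 kg/min.
Purge n13 = 0.136×2108.8 = 286.8 kg/min.

286.8 kg/min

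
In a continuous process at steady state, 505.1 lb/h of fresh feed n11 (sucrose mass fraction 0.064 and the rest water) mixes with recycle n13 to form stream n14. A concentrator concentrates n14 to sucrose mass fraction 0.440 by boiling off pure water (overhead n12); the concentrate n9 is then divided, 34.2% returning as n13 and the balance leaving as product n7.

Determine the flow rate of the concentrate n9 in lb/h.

111.7 lb/h

Overall sucrose balance (none leaves overhead): sucrose in fresh feed = sucrose in product, i.e. 505.1×0.064 = (1−0.342)·n9·0.440.
n9 = 32.326/(0.440×0.658) = 111.66 lb/h.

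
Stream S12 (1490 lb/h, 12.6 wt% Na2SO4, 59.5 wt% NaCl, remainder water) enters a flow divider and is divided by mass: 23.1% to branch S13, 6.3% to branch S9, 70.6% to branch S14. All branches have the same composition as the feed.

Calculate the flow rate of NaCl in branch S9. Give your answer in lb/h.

Branch S9 total = 0.063×1490 = 93.87 lb/h.
NaCl in S9 = 0.595×93.87 = 55.853 lb/h.

55.85 lb/h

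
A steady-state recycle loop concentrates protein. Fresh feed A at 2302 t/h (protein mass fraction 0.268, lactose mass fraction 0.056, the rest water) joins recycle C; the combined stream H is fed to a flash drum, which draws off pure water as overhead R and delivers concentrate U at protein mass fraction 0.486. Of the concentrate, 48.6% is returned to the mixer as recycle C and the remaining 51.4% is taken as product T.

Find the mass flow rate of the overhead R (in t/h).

1033 t/h

Overall protein balance (none leaves overhead): protein in fresh feed = protein in product, i.e. 2302×0.268 = (1−0.486)·U·0.486.
U = 616.94/(0.486×0.514) = 2469.7 t/h.
Recycle C = 0.486×2469.7 = 1200.3 t/h.
Combined feed H = 2302 + 1200.3 = 3502.3 t/h.
Overhead R = H − U = 3502.3 − 2469.7 = 1032.6 t/h.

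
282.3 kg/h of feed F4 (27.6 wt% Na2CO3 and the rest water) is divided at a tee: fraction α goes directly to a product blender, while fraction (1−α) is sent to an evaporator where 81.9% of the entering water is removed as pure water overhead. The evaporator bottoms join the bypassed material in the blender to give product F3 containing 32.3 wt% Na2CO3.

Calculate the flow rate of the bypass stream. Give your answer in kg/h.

213 kg/h

All 282.3×0.276 = 77.915 kg/h of Na2CO3 reaches F3, so F3 = 77.915/0.323 = 241.22 kg/h and vapour = 41.078 kg/h.
The evaporator receives (1−α)·282.3 of feed at 0.724 water and removes 0.819 of that water:
0.819×0.724×(1−α)×282.3 = 41.078
(1−α) = 41.078/167.39 = 0.2454;  α = 0.7546.
Bypass flow = 0.7546×282.3 = 213.02 kg/h.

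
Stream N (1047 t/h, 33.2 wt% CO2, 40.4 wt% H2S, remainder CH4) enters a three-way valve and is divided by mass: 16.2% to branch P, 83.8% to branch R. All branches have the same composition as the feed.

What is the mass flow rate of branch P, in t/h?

Branch P flow = 0.162×1047 = 169.61 t/h.

169.6 t/h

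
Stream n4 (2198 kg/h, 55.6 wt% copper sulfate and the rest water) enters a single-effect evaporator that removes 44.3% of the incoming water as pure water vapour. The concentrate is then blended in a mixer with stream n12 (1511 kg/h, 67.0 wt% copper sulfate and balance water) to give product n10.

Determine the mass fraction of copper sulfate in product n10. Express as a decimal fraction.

Vapour removed = 0.443×0.444×2198 = 432.33 kg/h; concentrate = 1765.7 kg/h.
copper sulfate reaching the mixer = 1222.1 (from concentrate) + 1511×0.670 = 2234.5 kg/h.
Product flow = 1765.7 + 1511 = 3276.7 kg/h; copper sulfate fraction = 0.6819.

0.6819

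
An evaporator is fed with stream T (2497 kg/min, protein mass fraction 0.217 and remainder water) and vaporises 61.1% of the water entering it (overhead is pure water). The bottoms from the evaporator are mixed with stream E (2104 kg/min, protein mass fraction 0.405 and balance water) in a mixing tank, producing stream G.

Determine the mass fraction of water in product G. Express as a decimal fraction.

Vapour removed = 0.611×0.783×2497 = 1194.6 kg/min; concentrate = 1302.4 kg/min.
water reaching the mixer = 760.55 (from concentrate) + 2104×0.595 = 2012.4 kg/min.
Product flow = 1302.4 + 2104 = 3406.4 kg/min; water fraction = 0.591.

0.591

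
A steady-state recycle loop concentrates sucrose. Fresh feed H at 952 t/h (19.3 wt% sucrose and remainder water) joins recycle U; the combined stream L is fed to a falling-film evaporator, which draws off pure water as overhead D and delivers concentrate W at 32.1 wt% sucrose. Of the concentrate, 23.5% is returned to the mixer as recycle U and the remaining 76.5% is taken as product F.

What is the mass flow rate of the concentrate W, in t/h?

748.2 t/h

Overall sucrose balance (none leaves overhead): sucrose in fresh feed = sucrose in product, i.e. 952×0.193 = (1−0.235)·W·0.321.
W = 183.74/(0.321×0.765) = 748.22 t/h.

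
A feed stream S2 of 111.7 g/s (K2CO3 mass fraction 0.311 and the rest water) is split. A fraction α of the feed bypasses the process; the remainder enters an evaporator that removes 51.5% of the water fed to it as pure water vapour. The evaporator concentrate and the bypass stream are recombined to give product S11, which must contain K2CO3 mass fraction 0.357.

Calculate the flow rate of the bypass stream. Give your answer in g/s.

71.14 g/s

All 111.7×0.311 = 34.739 g/s of K2CO3 reaches S11, so S11 = 34.739/0.357 = 97.307 g/s and vapour = 14.393 g/s.
The evaporator receives (1−α)·111.7 of feed at 0.689 water and removes 0.515 of that water:
0.515×0.689×(1−α)×111.7 = 14.393
(1−α) = 14.393/39.635 = 0.3631;  α = 0.6369.
Bypass flow = 0.6369×111.7 = 71.138 g/s.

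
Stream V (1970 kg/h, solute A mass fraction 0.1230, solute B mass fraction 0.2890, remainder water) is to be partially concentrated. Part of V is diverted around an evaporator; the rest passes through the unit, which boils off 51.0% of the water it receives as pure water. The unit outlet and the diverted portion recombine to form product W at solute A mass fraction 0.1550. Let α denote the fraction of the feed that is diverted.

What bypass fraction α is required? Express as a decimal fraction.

0.312

All 1970×0.123 = 242.31 kg/h of solute A reaches W, so W = 242.31/0.155 = 1563.3 kg/h and vapour = 406.71 kg/h.
The evaporator receives (1−α)·1970 of feed at 0.588 water and removes 0.510 of that water:
0.510×0.588×(1−α)×1970 = 406.71
(1−α) = 406.71/590.76 = 0.6884;  α = 0.3116.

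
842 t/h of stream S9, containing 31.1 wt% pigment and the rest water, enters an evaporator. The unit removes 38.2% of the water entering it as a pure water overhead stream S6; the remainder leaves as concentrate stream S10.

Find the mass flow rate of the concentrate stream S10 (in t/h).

620.4 t/h

water entering = 842×0.689 = 580.14 t/h; overhead removed = 0.382×580.14 = 221.61 t/h.
Concentrate = 842 − 221.61 = 620.39 t/h.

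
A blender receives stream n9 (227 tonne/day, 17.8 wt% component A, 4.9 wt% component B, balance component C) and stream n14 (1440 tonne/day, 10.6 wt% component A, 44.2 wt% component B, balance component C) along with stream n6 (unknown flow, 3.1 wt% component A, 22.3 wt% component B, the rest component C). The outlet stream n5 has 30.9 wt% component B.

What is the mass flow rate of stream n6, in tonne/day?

1541 tonne/day

Let n6 be the unknown flow. Total out = 1667 + n6.
component B balance: 647.6 + 0.223·n6 = 0.309·(1667 + n6)
(0.223 − 0.309)·n6 = 0.309×1667 − 647.6 = -132.5
n6 = -132.5 / -0.086 = 1540.7 tonne/day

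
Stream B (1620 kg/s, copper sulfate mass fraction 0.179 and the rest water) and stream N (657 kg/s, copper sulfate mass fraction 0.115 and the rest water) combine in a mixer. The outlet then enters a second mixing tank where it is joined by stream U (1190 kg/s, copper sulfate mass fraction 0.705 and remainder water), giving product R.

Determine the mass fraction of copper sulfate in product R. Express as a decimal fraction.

Overall, product flow = 3467 kg/s.
copper sulfate in = 1620×0.179 + 657×0.115 + 1190×0.705 = 1204.5 kg/s.
copper sulfate fraction in R = 0.347.

0.347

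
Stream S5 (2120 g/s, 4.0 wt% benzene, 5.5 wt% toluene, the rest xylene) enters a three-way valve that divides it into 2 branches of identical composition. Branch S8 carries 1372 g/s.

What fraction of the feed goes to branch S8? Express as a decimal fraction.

0.647

Fraction to S8 = 1372/2120 = 0.6472.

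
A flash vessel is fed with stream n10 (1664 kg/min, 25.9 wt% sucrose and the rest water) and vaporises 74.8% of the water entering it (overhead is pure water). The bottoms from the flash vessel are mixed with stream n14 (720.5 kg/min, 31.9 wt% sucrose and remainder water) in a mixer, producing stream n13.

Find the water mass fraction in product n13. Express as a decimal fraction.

Vapour removed = 0.748×0.741×1664 = 922.3 kg/min; concentrate = 741.7 kg/min.
water reaching the mixer = 310.72 (from concentrate) + 720.5×0.681 = 801.38 kg/min.
Product flow = 741.7 + 720.5 = 1462.2 kg/min; water fraction = 0.548.

0.548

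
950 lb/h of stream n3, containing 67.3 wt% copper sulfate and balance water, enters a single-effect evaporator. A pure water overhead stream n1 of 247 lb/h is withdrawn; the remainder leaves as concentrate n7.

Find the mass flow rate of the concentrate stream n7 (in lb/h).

Concentrate = 950 − 247 = 703 lb/h.

703 lb/h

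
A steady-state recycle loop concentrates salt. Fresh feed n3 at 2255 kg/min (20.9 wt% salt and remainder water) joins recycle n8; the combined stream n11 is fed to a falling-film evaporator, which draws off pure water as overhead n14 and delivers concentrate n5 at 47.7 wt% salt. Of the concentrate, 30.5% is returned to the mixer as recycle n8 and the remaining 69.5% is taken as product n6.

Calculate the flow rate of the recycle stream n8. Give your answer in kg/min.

433.6 kg/min

Overall salt balance (none leaves overhead): salt in fresh feed = salt in product, i.e. 2255×0.209 = (1−0.305)·n5·0.477.
n5 = 471.29/(0.477×0.695) = 1421.6 kg/min.
Recycle n8 = 0.305×1421.6 = 433.6 kg/min.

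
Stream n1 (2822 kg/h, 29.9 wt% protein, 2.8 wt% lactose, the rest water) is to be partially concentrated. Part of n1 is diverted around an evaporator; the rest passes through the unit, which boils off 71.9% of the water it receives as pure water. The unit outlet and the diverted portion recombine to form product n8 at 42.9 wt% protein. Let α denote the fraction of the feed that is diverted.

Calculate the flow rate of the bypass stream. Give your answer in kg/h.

1055 kg/h

All 2822×0.299 = 843.78 kg/h of protein reaches n8, so n8 = 843.78/0.429 = 1966.8 kg/h and vapour = 855.15 kg/h.
The evaporator receives (1−α)·2822 of feed at 0.673 water and removes 0.719 of that water:
0.719×0.673×(1−α)×2822 = 855.15
(1−α) = 855.15/1365.5 = 0.6262;  α = 0.3738.
Bypass flow = 0.3738×2822 = 1054.7 kg/h.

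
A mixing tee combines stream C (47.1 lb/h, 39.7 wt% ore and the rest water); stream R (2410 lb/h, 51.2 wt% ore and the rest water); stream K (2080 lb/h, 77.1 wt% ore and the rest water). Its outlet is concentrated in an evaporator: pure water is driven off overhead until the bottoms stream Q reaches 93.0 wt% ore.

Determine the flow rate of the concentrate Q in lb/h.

3071 lb/h

ore entering = 47.1×0.397 + 2410×0.512 + 2080×0.771 = 2856.3 lb/h.
All ore reports to Q, so Q = 2856.3/0.930 = 3071.3 lb/h.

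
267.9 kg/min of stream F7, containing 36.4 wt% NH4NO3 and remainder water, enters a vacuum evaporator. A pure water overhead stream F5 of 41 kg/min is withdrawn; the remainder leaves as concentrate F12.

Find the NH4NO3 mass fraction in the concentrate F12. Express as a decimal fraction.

0.430

NH4NO3 is not removed: 267.9×0.364 = 97.516 kg/min of NH4NO3 enters F12.
Concentrate = 267.9 − 41 = 226.9 kg/min.
Mass fraction = 97.516/226.9 = 0.430.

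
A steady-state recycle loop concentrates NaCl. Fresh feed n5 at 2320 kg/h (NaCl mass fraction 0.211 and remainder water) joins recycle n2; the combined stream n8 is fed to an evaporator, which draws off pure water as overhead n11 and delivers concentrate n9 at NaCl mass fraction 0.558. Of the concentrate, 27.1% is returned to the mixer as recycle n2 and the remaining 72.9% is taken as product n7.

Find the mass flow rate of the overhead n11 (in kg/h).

Overall NaCl balance (none leaves overhead): NaCl in fresh feed = NaCl in product, i.e. 2320×0.211 = (1−0.271)·n9·0.558.
n9 = 489.52/(0.558×0.729) = 1203.4 kg/h.
Recycle n2 = 0.271×1203.4 = 326.12 kg/h.
Combined feed n8 = 2320 + 326.12 = 2646.1 kg/h.
Overhead n11 = n8 − n9 = 2646.1 − 1203.4 = 1442.7 kg/h.

1443 kg/h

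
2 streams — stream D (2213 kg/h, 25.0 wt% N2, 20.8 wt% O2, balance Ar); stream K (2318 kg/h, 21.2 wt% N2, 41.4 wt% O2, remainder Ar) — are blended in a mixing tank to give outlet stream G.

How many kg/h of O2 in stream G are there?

O2 out = O2 in = 2213×0.208 + 2318×0.414 = 1420 kg/h.

1420 kg/h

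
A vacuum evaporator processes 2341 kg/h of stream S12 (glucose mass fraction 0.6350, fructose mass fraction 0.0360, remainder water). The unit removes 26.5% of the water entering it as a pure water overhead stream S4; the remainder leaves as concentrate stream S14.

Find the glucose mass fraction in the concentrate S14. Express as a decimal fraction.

glucose is not removed: 2341×0.635 = 1486.5 kg/h of glucose enters S14.
water entering = 2341×0.329 = 770.19 kg/h; overhead removed = 0.265×770.19 = 204.1 kg/h.
Concentrate = 2341 − 204.1 = 2136.9 kg/h.
Mass fraction = 1486.5/2136.9 = 0.6957.

0.6957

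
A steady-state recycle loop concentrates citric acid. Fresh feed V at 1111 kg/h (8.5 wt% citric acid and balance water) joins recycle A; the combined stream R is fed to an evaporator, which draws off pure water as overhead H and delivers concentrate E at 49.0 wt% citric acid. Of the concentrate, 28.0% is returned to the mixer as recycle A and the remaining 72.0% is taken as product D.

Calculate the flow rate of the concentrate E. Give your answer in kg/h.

267.7 kg/h

Overall citric acid balance (none leaves overhead): citric acid in fresh feed = citric acid in product, i.e. 1111×0.085 = (1−0.280)·E·0.490.
E = 94.435/(0.490×0.720) = 267.67 kg/h.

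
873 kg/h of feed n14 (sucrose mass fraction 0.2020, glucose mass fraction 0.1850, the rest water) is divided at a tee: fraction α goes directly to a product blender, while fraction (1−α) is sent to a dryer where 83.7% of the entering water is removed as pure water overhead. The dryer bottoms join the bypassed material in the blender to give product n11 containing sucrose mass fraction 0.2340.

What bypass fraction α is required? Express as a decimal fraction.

All 873×0.202 = 176.35 kg/h of sucrose reaches n11, so n11 = 176.35/0.234 = 753.62 kg/h and vapour = 119.38 kg/h.
The evaporator receives (1−α)·873 of feed at 0.613 water and removes 0.837 of that water:
0.837×0.613×(1−α)×873 = 119.38
(1−α) = 119.38/447.92 = 0.2665;  α = 0.7335.

0.733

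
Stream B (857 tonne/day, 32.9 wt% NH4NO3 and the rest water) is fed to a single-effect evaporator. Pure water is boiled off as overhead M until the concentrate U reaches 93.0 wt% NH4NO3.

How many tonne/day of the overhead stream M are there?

NH4NO3 is conserved: 857×0.329 = 281.95 tonne/day all reports to the concentrate.
Concentrate = 281.95/(target fraction) = 303.18 tonne/day.
Overhead = 857 − 303.18 = 553.82 tonne/day.

553.8 tonne/day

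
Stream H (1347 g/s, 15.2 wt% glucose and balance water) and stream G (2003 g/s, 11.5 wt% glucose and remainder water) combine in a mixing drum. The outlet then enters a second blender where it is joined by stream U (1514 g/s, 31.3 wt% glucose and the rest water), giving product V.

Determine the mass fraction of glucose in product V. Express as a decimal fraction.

0.187

Overall, product flow = 4864 g/s.
glucose in = 1347×0.152 + 2003×0.115 + 1514×0.313 = 908.97 g/s.
glucose fraction in V = 0.187.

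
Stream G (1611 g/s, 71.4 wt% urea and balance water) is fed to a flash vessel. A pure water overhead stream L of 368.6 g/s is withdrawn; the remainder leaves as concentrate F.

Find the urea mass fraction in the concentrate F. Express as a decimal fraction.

urea is not removed: 1611×0.714 = 1150.3 g/s of urea enters F.
Concentrate = 1611 − 368.6 = 1242.4 g/s.
Mass fraction = 1150.3/1242.4 = 0.926.

0.926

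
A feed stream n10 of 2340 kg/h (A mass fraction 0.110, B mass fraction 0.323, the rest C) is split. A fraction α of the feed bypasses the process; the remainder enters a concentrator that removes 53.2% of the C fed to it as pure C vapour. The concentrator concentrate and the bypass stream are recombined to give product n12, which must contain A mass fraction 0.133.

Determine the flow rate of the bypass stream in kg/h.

998.5 kg/h

All 2340×0.110 = 257.4 kg/h of A reaches n12, so n12 = 257.4/0.133 = 1935.3 kg/h and vapour = 404.66 kg/h.
The evaporator receives (1−α)·2340 of feed at 0.567 C and removes 0.532 of that C:
0.532×0.567×(1−α)×2340 = 404.66
(1−α) = 404.66/705.85 = 0.5733;  α = 0.4267.
Bypass flow = 0.4267×2340 = 998.48 kg/h.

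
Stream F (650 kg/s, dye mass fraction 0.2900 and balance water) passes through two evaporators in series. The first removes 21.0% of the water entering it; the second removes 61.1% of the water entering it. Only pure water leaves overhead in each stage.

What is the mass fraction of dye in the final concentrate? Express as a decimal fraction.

0.5707

water in feed = 650×0.710 = 461.5 kg/s.
After stage 1: water left = (1−0.210)×461.5 = 364.59; stream total = 553.09 kg/s.
After stage 2: water left = (1−0.611)×364.59 = 141.82; final concentrate = 330.32 kg/s.
dye fraction = 188.5/330.32 = 0.5707.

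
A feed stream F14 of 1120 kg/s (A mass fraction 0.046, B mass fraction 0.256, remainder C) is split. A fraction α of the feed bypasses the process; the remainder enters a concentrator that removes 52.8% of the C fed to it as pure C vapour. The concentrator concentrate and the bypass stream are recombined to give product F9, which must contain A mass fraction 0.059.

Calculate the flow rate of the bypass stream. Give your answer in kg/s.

All 1120×0.046 = 51.52 kg/s of A reaches F9, so F9 = 51.52/0.059 = 873.22 kg/s and vapour = 246.78 kg/s.
The evaporator receives (1−α)·1120 of feed at 0.698 C and removes 0.528 of that C:
0.528×0.698×(1−α)×1120 = 246.78
(1−α) = 246.78/412.77 = 0.5979;  α = 0.4021.
Bypass flow = 0.4021×1120 = 450.39 kg/s.

450.4 kg/s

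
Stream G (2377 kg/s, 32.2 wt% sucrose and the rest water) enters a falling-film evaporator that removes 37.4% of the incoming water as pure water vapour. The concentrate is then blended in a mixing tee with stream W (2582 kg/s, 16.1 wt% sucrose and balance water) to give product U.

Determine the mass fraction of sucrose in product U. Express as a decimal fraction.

0.271

Vapour removed = 0.374×0.678×2377 = 602.74 kg/s; concentrate = 1774.3 kg/s.
sucrose reaching the mixer = 765.39 (from concentrate) + 2582×0.161 = 1181.1 kg/s.
Product flow = 1774.3 + 2582 = 4356.3 kg/s; sucrose fraction = 0.271.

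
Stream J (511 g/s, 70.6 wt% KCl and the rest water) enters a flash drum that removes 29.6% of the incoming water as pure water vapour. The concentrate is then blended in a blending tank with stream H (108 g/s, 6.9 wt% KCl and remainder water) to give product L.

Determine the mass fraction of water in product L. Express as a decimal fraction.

0.3591

Vapour removed = 0.296×0.294×511 = 44.469 g/s; concentrate = 466.53 g/s.
water reaching the mixer = 105.76 (from concentrate) + 108×0.931 = 206.31 g/s.
Product flow = 466.53 + 108 = 574.53 g/s; water fraction = 0.3591.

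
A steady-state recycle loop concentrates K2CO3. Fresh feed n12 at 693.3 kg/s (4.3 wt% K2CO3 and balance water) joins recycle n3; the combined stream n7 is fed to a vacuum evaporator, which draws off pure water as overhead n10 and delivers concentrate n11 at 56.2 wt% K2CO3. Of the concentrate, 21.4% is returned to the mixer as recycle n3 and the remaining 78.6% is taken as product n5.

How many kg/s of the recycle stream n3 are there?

Overall K2CO3 balance (none leaves overhead): K2CO3 in fresh feed = K2CO3 in product, i.e. 693.3×0.043 = (1−0.214)·n11·0.562.
n11 = 29.812/(0.562×0.786) = 67.489 kg/s.
Recycle n3 = 0.214×67.489 = 14.443 kg/s.

14.44 kg/s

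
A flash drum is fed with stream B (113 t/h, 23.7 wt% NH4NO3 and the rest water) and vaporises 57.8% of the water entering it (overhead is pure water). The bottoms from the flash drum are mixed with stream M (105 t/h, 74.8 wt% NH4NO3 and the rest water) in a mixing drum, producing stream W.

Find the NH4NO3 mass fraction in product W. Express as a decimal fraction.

0.6263

Vapour removed = 0.578×0.763×113 = 49.835 t/h; concentrate = 63.165 t/h.
NH4NO3 reaching the mixer = 26.781 (from concentrate) + 105×0.748 = 105.32 t/h.
Product flow = 63.165 + 105 = 168.17 t/h; NH4NO3 fraction = 0.6263.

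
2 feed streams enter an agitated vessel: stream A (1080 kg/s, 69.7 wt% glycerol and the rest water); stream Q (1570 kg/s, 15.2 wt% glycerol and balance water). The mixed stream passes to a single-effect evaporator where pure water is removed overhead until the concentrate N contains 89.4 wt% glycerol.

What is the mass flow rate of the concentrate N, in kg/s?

glycerol entering = 1080×0.697 + 1570×0.152 = 991.4 kg/s.
All glycerol reports to N, so N = 991.4/0.894 = 1108.9 kg/s.

1109 kg/s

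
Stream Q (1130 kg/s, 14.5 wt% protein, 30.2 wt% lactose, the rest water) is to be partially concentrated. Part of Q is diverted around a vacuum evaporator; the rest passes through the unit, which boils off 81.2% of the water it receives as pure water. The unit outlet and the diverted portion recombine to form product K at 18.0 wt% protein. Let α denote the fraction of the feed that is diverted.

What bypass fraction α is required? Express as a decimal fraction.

0.567

All 1130×0.145 = 163.85 kg/s of protein reaches K, so K = 163.85/0.180 = 910.28 kg/s and vapour = 219.72 kg/s.
The evaporator receives (1−α)·1130 of feed at 0.553 water and removes 0.812 of that water:
0.812×0.553×(1−α)×1130 = 219.72
(1−α) = 219.72/507.41 = 0.4330;  α = 0.5670.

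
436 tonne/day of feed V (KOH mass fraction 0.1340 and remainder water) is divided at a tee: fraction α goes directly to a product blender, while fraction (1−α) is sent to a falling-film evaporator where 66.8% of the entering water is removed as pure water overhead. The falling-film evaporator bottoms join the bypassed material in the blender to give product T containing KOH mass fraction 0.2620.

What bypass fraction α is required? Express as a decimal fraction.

0.155

All 436×0.134 = 58.424 tonne/day of KOH reaches T, so T = 58.424/0.262 = 222.99 tonne/day and vapour = 213.01 tonne/day.
The evaporator receives (1−α)·436 of feed at 0.866 water and removes 0.668 of that water:
0.668×0.866×(1−α)×436 = 213.01
(1−α) = 213.01/252.22 = 0.8445;  α = 0.1555.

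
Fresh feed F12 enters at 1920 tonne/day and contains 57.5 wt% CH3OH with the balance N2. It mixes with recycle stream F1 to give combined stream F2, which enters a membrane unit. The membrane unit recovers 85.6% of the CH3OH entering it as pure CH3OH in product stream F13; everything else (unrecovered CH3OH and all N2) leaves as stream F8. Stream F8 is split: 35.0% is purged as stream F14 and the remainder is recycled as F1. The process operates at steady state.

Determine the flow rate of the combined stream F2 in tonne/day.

N2 enters only via F12 and leaves only via the purge: 1920×0.425 = 0.350×(N2 in F8), and the membrane unit passes all N2, so N2 in F2 = N2 in F8 = 2331.4 tonne/day.
CH3OH in F2: m_A = 1920×0.575 + (1−0.350)·(1−0.856)·m_A, so m_A = 1104/0.9064 = 1218 tonne/day.
F2 = 1218 + 2331.4 = 3549.4 tonne/day.

3549 tonne/day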